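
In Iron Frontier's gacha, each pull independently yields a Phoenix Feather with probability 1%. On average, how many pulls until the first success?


Expected pulls for a geometric distribution = 1/p = 100 / rate%
= 100 / 1
= 100.0

100.0 pulls


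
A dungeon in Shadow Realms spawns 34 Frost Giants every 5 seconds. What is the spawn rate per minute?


Spawns per minute = count * (60 / interval)
= 34 * (60 / 5)
= 34 * 12.0
= 408.0

408.0 per minute


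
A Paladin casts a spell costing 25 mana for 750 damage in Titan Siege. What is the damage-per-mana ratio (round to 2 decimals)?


Efficiency = damage / mana
= 750 / 25
= 30.00

30.00 dmg/mana


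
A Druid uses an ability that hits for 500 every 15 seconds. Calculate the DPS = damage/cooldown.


DPS = damage / cooldown
= 500 / 15
= 33.33

33.33 DPS


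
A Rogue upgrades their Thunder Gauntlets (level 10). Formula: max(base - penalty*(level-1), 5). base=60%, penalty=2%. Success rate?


raw_rate = 60 - 2 * (10 - 1)
= 60 - 2 * 9
= 60 - 18
= 42
Apply floor: max(42, 5) = 42%

42%


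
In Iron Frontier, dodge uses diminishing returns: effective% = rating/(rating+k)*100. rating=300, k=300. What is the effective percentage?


effective% = rating / (rating + k) * 100
= 300 / (300 + 300) * 100
= 300 / 600 * 100
= 0.5 * 100
= 50.00%

50.00%


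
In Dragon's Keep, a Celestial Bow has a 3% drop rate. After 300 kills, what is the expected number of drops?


Expected drops = kills * (drop_rate / 100)
= 300 * (3 / 100)
= 300 * 0.03
= 9.0

9.0 drops


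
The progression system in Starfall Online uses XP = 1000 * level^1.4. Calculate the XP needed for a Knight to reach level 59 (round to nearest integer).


XP = 1000 * level^1.4
Substitute level = 59:
XP = 1000 * 59^1.4
= 1000 * 301.4344
= 301434

301434 XP


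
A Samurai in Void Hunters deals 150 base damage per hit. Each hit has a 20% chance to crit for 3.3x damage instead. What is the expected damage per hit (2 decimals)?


E[dmg] = base * (1 + crit_chance * (crit_mult - 1))
cc as decimal = 20/100 = 0.2
cm - 1 = 3.3 - 1 = 2.3
Bonus factor = 0.2 * 2.3 = 0.46
Total multiplier = 1 + 0.46 = 1.46
Expected damage = 150 * 1.46 = 219.00

219.00 damage


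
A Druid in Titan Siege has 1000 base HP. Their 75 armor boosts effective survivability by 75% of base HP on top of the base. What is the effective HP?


EHP = 1000 * (1 + 75/100)
= 1000 * (1 + 0.75)
= 1000 * 1.75
= 1750.0

1750.0 EHP


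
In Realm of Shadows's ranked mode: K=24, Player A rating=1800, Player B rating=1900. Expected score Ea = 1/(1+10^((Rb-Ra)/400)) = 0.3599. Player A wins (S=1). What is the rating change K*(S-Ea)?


Elo update: delta = K * (S - Ea), where S = 1 (wins)
S - Ea = 1 - 0.3599 = 0.6401
Rating change = 24 * 0.6401
= 15.36

15.36 rating points


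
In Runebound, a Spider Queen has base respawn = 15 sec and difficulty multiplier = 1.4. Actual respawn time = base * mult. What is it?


Respawn time = base * multiplier
= 15 * 1.4
= 21.0 seconds

21.0 seconds


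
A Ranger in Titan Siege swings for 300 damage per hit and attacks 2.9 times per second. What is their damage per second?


DPS = damage * attack_speed
= 300 * 2.9
= 870.0

870.0 DPS


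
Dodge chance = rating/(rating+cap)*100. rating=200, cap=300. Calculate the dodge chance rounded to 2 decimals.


dodge% = 200 / (200 + 300) * 100
= 200 / 500 * 100
= 0.4 * 100
= 40.00%

40.00%


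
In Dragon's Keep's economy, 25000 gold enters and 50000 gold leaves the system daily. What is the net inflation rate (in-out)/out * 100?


Net gold = 25000 - 50000 = -25000
Inflation rate = net / sunk * 100 = -25000 / 50000 * 100
= -0.5 * 100
= -50.00%

-50.00%


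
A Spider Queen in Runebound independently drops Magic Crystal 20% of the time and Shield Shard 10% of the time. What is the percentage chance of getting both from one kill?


For independent events, P(both) = P(A) * P(B)
= 20% * 10%
= 200 / 100 %
= 2.0%

2.0%


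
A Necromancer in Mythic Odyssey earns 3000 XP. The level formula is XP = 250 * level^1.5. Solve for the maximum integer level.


XP = 250 * level^1.5, so level = (XP / 250)^(1/1.5)
= (3000 / 250)^(1/1.5)
= 12.0^0.6667
= 5.2415
Floor: level = 5

level 5


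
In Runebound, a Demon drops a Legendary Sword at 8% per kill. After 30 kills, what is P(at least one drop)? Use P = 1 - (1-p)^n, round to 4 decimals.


P(at least one) = 1 - P(none) = 1 - (1-p)^n
p = 8/100 = 0.08
1 - p = 0.92
(1 - p)^30 = 0.92^30 = 0.081966
P(at least one) = 1 - 0.081966 = 0.9180

0.9180


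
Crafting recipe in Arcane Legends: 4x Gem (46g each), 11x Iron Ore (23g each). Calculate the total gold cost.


Cost breakdown:
  Gem: 4 * 46 = 184
  Iron Ore: 11 * 23 = 253
Total = 184 + 253 = 437

437 gold


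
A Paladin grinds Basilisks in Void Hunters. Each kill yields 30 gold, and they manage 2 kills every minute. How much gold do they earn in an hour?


Gold per minute = 30 * 2 = 60
Gold per hour = 60 * 60 = 3600

3600 gold/hour


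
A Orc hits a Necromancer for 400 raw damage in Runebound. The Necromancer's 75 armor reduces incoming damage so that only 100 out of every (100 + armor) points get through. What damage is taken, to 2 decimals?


actual = 400 * 100 / (100 + 75)
= 400 * 100 / 175
= 40000 / 175
= 228.57

228.57 damage


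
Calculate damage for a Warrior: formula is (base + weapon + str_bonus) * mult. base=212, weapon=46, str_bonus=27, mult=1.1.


Sum base + weapon + str = 212 + 46 + 27 = 285
Multiply by 1.1:
285 * 1.1 = 313.5

313.5 damage


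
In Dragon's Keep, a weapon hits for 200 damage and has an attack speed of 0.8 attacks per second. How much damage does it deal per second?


DPS = damage * attack_speed
= 200 * 0.8
= 160.0

160.0 DPS


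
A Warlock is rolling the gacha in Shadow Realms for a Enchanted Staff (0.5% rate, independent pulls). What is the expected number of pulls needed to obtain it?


Expected pulls for a geometric distribution = 1/p = 100 / rate%
= 100 / 0.5
= 200.0

200.0 pulls


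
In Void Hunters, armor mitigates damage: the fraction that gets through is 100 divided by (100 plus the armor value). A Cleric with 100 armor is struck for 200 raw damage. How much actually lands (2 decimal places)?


actual = 200 * 100 / (100 + 100)
= 200 * 100 / 200
= 20000 / 200
= 100.00

100.00 damage


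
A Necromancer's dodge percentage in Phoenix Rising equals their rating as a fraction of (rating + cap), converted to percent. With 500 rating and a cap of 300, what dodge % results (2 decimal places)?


dodge% = 500 / (500 + 300) * 100
= 500 / 800 * 100
= 0.625 * 100
= 62.50%

62.50%


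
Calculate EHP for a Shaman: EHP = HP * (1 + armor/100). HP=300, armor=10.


EHP = 300 * (1 + 10/100)
= 300 * (1 + 0.1)
= 300 * 1.1
= 330.0

330.0 EHP


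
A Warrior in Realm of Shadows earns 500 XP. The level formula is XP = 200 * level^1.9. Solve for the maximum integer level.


XP = 200 * level^1.9, so level = (XP / 200)^(1/1.9)
= (500 / 200)^(1/1.9)
= 2.5^0.5263
= 1.6197
Floor: level = 1

level 1


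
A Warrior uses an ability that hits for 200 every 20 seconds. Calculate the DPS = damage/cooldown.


DPS = damage / cooldown
= 200 / 20
= 10.00

10.00 DPS


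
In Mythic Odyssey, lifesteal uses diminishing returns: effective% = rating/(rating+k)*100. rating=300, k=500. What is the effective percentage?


effective% = rating / (rating + k) * 100
= 300 / (300 + 500) * 100
= 300 / 800 * 100
= 0.375 * 100
= 37.50%

37.50%


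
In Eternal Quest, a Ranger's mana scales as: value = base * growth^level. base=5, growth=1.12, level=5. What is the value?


value = base * growth^level
= 5 * 1.12^5
= 5 * 1.762342
= 8.81

8.81 mana


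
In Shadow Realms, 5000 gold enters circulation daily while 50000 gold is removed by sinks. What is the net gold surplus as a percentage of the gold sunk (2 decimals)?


Net gold = 5000 - 50000 = -45000
Inflation rate = net / sunk * 100 = -45000 / 50000 * 100
= -0.9 * 100
= -90.00%

-90.00%


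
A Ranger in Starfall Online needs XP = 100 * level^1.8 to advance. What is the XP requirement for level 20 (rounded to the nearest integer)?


XP = 100 * level^1.8
Substitute level = 20:
XP = 100 * 20^1.8
= 100 * 219.7121
= 21971

21971 XP


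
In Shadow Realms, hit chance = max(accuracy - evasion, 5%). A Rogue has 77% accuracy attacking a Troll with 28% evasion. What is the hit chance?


accuracy - evasion = 77 - 28 = 49
Apply floor: max(49, 5) = 49
Hit chance = 49%

49%


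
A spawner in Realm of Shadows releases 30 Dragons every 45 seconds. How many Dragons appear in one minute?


Spawns per minute = count * (60 / interval)
= 30 * (60 / 45)
= 30 * 1.3333
= 40.0

40.0 per minute


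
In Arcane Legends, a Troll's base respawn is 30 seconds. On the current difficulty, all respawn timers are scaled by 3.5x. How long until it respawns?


Respawn time = base * multiplier
= 30 * 3.5
= 105.0 seconds

105.0 seconds


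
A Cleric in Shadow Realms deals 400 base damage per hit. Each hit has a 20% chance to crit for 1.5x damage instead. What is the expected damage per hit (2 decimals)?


E[dmg] = base * (1 + crit_chance * (crit_mult - 1))
cc as decimal = 20/100 = 0.2
cm - 1 = 1.5 - 1 = 0.5
Bonus factor = 0.2 * 0.5 = 0.1
Total multiplier = 1 + 0.1 = 1.1
Expected damage = 400 * 1.1 = 440.00

440.00 damage


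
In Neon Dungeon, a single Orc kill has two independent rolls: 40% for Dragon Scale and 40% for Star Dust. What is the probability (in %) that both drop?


For independent events, P(both) = P(A) * P(B)
= 40% * 40%
= 1600 / 100 %
= 16.0%

16.0%


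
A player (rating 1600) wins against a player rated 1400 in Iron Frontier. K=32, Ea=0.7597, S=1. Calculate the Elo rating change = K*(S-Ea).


Elo update: delta = K * (S - Ea), where S = 1 (wins)
S - Ea = 1 - 0.7597 = 0.2403
Rating change = 32 * 0.2403
= 7.69

7.69 rating points


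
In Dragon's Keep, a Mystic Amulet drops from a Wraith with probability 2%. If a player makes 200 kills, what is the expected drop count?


Expected drops = kills * (drop_rate / 100)
= 200 * (2 / 100)
= 200 * 0.02
= 4.0

4.0 drops


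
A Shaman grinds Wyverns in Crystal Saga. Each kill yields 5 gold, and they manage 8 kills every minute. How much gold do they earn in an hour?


Gold per minute = 5 * 8 = 40
Gold per hour = 40 * 60 = 2400

2400 gold/hour


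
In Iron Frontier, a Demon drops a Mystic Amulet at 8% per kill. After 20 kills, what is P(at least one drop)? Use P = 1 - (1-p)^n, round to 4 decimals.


P(at least one) = 1 - P(none) = 1 - (1-p)^n
p = 8/100 = 0.08
1 - p = 0.92
(1 - p)^20 = 0.92^20 = 0.188693
P(at least one) = 1 - 0.188693 = 0.8113

0.8113


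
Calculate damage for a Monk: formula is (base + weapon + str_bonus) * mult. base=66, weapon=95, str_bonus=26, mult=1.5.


Sum base + weapon + str = 66 + 95 + 26 = 187
Multiply by 1.5:
187 * 1.5 = 280.5

280.5 damage


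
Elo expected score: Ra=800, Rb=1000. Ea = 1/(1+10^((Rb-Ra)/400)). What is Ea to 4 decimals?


Elo expected score: Ea = 1/(1 + 10^((Rb-Ra)/400))
Rb - Ra = 1000 - 800 = 200
(Rb-Ra)/400 = 200/400 = 0.5
10^0.5 = 3.162278
Ea = 1/(1 + 3.162278) = 1/4.162278 = 0.2403

0.2403


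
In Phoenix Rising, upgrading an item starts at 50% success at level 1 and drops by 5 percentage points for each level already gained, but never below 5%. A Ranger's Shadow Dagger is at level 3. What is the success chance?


raw_rate = 50 - 5 * (3 - 1)
= 50 - 5 * 2
= 50 - 10
= 40
Apply floor: max(40, 5) = 40%

40%


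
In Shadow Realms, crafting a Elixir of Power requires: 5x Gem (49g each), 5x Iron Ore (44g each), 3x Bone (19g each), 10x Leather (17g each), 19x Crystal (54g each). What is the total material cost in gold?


Cost breakdown:
  Gem: 5 * 49 = 245
  Iron Ore: 5 * 44 = 220
  Bone: 3 * 19 = 57
  Leather: 10 * 17 = 170
  Crystal: 19 * 54 = 1026
Total = 245 + 220 + 57 + 170 + 1026 = 1718

1718 gold


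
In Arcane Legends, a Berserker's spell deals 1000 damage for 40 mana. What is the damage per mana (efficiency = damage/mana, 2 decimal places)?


Efficiency = damage / mana
= 1000 / 40
= 25.00

25.00 dmg/mana


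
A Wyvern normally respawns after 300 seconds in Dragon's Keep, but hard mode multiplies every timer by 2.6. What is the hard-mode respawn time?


Respawn time = base * multiplier
= 300 * 2.6
= 780.0 seconds

780.0 seconds


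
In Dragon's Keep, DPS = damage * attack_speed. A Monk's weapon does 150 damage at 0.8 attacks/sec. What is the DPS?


DPS = damage * attack_speed
= 150 * 0.8
= 120.0

120.0 DPS


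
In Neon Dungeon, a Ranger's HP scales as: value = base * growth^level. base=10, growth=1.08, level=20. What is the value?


value = base * growth^level
= 10 * 1.08^20
= 10 * 4.660957
= 46.61

46.61 HP


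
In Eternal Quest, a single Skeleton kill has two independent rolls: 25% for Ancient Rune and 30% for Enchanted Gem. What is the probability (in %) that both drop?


For independent events, P(both) = P(A) * P(B)
= 25% * 30%
= 750 / 100 %
= 7.5%

7.5%


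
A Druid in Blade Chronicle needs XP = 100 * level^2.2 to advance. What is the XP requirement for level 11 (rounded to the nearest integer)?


XP = 100 * level^2.2
Substitute level = 11:
XP = 100 * 11^2.2
= 100 * 195.4627
= 19546

19546 XP


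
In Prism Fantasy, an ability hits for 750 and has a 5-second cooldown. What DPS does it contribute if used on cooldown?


DPS = damage / cooldown
= 750 / 5
= 150.00

150.00 DPS


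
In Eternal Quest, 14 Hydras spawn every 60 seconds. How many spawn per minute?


Spawns per minute = count * (60 / interval)
= 14 * (60 / 60)
= 14 * 1.0
= 14.0

14.0 per minute


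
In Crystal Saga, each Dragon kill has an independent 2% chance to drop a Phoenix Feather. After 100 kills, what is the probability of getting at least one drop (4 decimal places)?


P(at least one) = 1 - P(none) = 1 - (1-p)^n
p = 2/100 = 0.02
1 - p = 0.98
(1 - p)^100 = 0.98^100 = 0.132620
P(at least one) = 1 - 0.132620 = 0.8674

0.8674


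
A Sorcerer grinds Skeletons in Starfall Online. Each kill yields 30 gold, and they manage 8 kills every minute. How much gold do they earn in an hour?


Gold per minute = 30 * 8 = 240
Gold per hour = 240 * 60 = 14400

14400 gold/hour


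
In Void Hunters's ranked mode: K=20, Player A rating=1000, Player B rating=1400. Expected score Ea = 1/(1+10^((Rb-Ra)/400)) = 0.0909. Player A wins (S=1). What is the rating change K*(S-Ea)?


Elo update: delta = K * (S - Ea), where S = 1 (wins)
S - Ea = 1 - 0.0909 = 0.9091
Rating change = 20 * 0.9091
= 18.18

18.18 rating points


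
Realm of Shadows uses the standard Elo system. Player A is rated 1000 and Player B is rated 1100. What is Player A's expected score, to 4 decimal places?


Elo expected score: Ea = 1/(1 + 10^((Rb-Ra)/400))
Rb - Ra = 1100 - 1000 = 100
(Rb-Ra)/400 = 100/400 = 0.25
10^0.25 = 1.778279
Ea = 1/(1 + 1.778279) = 1/2.778279 = 0.3599

0.3599


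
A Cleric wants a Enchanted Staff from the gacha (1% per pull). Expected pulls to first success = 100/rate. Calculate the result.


Expected pulls for a geometric distribution = 1/p = 100 / rate%
= 100 / 1
= 100.0

100.0 pulls


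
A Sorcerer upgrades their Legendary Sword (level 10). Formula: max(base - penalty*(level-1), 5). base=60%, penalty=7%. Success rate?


raw_rate = 60 - 7 * (10 - 1)
= 60 - 7 * 9
= 60 - 63
= -3
Apply floor: max(-3, 5) = 5%

5%


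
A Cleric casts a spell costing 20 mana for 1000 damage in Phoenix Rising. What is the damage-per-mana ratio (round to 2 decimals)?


Efficiency = damage / mana
= 1000 / 20
= 50.00

50.00 dmg/mana


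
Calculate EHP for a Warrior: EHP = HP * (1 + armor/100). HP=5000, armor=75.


EHP = 5000 * (1 + 75/100)
= 5000 * (1 + 0.75)
= 5000 * 1.75
= 8750.0

8750.0 EHP


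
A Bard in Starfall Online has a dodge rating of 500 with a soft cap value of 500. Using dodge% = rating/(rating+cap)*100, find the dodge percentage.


dodge% = 500 / (500 + 500) * 100
= 500 / 1000 * 100
= 0.5 * 100
= 50.00%

50.00%


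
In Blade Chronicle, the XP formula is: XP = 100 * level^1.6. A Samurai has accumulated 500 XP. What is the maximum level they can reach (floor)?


XP = 100 * level^1.6, so level = (XP / 100)^(1/1.6)
= (500 / 100)^(1/1.6)
= 5.0^0.625
= 2.7344
Floor: level = 2

level 2


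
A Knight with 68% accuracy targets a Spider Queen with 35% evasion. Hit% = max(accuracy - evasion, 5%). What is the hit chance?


accuracy - evasion = 68 - 35 = 33
Apply floor: max(33, 5) = 33
Hit chance = 33%

33%


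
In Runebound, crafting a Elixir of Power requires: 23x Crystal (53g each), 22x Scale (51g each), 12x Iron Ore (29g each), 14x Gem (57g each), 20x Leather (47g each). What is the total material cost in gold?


Cost breakdown:
  Crystal: 23 * 53 = 1219
  Scale: 22 * 51 = 1122
  Iron Ore: 12 * 29 = 348
  Gem: 14 * 57 = 798
  Leather: 20 * 47 = 940
Total = 1219 + 1122 + 348 + 798 + 940 = 4427

4427 gold


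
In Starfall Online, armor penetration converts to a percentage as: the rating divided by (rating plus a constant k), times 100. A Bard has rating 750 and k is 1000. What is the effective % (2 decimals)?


effective% = rating / (rating + k) * 100
= 750 / (750 + 1000) * 100
= 750 / 1750 * 100
= 0.428571 * 100
= 42.86%

42.86%


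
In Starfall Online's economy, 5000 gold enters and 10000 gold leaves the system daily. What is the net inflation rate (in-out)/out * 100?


Net gold = 5000 - 10000 = -5000
Inflation rate = net / sunk * 100 = -5000 / 10000 * 100
= -0.5 * 100
= -50.00%

-50.00%


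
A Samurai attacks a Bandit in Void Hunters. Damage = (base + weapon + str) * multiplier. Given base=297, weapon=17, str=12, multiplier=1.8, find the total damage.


Sum base + weapon + str = 297 + 17 + 12 = 326
Multiply by 1.8:
326 * 1.8 = 586.8

586.8 damage


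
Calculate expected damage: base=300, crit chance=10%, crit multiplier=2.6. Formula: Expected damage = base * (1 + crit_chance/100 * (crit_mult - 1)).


E[dmg] = base * (1 + crit_chance * (crit_mult - 1))
cc as decimal = 10/100 = 0.1
cm - 1 = 2.6 - 1 = 1.6
Bonus factor = 0.1 * 1.6 = 0.16
Total multiplier = 1 + 0.16 = 1.16
Expected damage = 300 * 1.16 = 348.00

348.00 damage


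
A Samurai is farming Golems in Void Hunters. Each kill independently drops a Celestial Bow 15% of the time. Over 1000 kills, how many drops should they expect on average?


Expected drops = kills * (drop_rate / 100)
= 1000 * (15 / 100)
= 1000 * 0.15
= 150.0

150.0 drops


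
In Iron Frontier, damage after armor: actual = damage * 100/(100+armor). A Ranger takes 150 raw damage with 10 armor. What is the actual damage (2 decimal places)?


actual = 150 * 100 / (100 + 10)
= 150 * 100 / 110
= 15000 / 110
= 136.36

136.36 damage


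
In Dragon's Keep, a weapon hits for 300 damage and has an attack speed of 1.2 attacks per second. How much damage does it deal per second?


DPS = damage * attack_speed
= 300 * 1.2
= 360.0

360.0 DPS


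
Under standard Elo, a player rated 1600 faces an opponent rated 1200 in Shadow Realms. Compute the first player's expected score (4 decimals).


Elo expected score: Ea = 1/(1 + 10^((Rb-Ra)/400))
Rb - Ra = 1200 - 1600 = -400
(Rb-Ra)/400 = -400/400 = -1.0
10^-1.0 = 0.1
Ea = 1/(1 + 0.1) = 1/1.1 = 0.9091

0.9091


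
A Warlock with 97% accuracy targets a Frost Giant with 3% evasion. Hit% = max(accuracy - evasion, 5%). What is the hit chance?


accuracy - evasion = 97 - 3 = 94
Apply floor: max(94, 5) = 94
Hit chance = 94%

94%


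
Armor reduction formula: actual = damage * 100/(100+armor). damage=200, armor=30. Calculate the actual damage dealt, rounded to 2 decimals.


actual = 200 * 100 / (100 + 30)
= 200 * 100 / 130
= 20000 / 130
= 153.85

153.85 damage


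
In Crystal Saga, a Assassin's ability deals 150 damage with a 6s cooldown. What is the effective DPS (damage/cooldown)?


DPS = damage / cooldown
= 150 / 6
= 25.00

25.00 DPS


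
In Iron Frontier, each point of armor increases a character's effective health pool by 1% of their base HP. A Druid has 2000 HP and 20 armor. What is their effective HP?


EHP = 2000 * (1 + 20/100)
= 2000 * (1 + 0.2)
= 2000 * 1.2
= 2400.0

2400.0 EHP


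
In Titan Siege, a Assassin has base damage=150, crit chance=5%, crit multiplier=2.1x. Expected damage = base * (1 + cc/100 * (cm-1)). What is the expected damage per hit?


E[dmg] = base * (1 + crit_chance * (crit_mult - 1))
cc as decimal = 5/100 = 0.05
cm - 1 = 2.1 - 1 = 1.1
Bonus factor = 0.05 * 1.1 = 0.055
Total multiplier = 1 + 0.055 = 1.055
Expected damage = 150 * 1.055 = 158.25

158.25 damage


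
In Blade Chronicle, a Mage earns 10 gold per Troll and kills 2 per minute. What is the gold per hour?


Gold per minute = 10 * 2 = 20
Gold per hour = 20 * 60 = 1200

1200 gold/hour


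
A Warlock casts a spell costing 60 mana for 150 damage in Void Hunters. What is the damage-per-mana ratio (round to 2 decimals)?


Efficiency = damage / mana
= 150 / 60
= 2.50

2.50 dmg/mana


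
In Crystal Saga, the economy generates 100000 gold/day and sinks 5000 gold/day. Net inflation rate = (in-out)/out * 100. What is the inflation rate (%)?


Net gold = 100000 - 5000 = 95000
Inflation rate = net / sunk * 100 = 95000 / 5000 * 100
= 19.0 * 100
= 1900.00%

1900.00%


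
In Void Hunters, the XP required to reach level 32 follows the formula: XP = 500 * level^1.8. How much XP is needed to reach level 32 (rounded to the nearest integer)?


XP = 500 * level^1.8
Substitute level = 32:
XP = 500 * 32^1.8
= 500 * 512.0
= 256000

256000 XP


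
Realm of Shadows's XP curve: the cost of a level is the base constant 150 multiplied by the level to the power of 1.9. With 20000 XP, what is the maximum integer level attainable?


XP = 150 * level^1.9, so level = (XP / 150)^(1/1.9)
= (20000 / 150)^(1/1.9)
= 133.3333^0.5263
= 13.1338
Floor: level = 13

level 13


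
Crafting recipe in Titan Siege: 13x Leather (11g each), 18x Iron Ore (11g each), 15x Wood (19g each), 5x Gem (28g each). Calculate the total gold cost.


Cost breakdown:
  Leather: 13 * 11 = 143
  Iron Ore: 18 * 11 = 198
  Wood: 15 * 19 = 285
  Gem: 5 * 28 = 140
Total = 143 + 198 + 285 + 140 = 766

766 gold


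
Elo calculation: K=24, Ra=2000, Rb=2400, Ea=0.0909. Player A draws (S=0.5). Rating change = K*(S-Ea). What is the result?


Elo update: delta = K * (S - Ea), where S = 0.5 (draws)
S - Ea = 0.5 - 0.0909 = 0.4091
Rating change = 24 * 0.4091
= 9.82

9.82 rating points


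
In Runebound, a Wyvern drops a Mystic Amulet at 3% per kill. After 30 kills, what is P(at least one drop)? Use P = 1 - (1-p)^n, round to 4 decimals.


P(at least one) = 1 - P(none) = 1 - (1-p)^n
p = 3/100 = 0.03
1 - p = 0.97
(1 - p)^30 = 0.97^30 = 0.401007
P(at least one) = 1 - 0.401007 = 0.5990

0.5990


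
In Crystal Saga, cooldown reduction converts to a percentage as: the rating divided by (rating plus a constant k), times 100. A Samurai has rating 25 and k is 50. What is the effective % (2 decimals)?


effective% = rating / (rating + k) * 100
= 25 / (25 + 50) * 100
= 25 / 75 * 100
= 0.333333 * 100
= 33.33%

33.33%


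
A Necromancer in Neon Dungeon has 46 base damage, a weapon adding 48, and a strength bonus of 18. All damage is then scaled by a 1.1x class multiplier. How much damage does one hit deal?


Sum base + weapon + str = 46 + 48 + 18 = 112
Multiply by 1.1:
112 * 1.1 = 123.2

123.2 damage


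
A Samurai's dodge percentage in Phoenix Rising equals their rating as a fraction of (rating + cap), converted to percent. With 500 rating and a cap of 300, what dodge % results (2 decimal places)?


dodge% = 500 / (500 + 300) * 100
= 500 / 800 * 100
= 0.625 * 100
= 62.50%

62.50%


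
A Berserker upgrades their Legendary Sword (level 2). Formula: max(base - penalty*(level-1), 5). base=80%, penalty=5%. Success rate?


raw_rate = 80 - 5 * (2 - 1)
= 80 - 5 * 1
= 80 - 5
= 75
Apply floor: max(75, 5) = 75%

75%


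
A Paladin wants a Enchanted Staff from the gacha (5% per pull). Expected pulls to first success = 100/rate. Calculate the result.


Expected pulls for a geometric distribution = 1/p = 100 / rate%
= 100 / 5
= 20.0

20.0 pulls


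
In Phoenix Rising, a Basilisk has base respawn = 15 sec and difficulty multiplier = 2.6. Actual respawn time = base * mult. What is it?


Respawn time = base * multiplier
= 15 * 2.6
= 39.0 seconds

39.0 seconds


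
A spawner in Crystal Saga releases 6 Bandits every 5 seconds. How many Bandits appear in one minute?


Spawns per minute = count * (60 / interval)
= 6 * (60 / 5)
= 6 * 12.0
= 72.0

72.0 per minute


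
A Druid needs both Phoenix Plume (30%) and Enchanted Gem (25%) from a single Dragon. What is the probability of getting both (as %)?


For independent events, P(both) = P(A) * P(B)
= 30% * 25%
= 750 / 100 %
= 7.5%

7.5%


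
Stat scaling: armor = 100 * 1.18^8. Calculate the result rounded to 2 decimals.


value = base * growth^level
= 100 * 1.18^8
= 100 * 3.758859
= 375.89

375.89 armor


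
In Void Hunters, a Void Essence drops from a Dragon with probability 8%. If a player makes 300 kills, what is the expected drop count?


Expected drops = kills * (drop_rate / 100)
= 300 * (8 / 100)
= 300 * 0.08
= 24.0

24.0 drops


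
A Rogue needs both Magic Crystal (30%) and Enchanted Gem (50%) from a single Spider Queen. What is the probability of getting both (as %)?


For independent events, P(both) = P(A) * P(B)
= 30% * 50%
= 1500 / 100 %
= 15.0%

15.0%


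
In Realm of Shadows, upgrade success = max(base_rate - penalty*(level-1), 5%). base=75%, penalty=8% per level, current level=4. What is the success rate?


raw_rate = 75 - 8 * (4 - 1)
= 75 - 8 * 3
= 75 - 24
= 51
Apply floor: max(51, 5) = 51%

51%


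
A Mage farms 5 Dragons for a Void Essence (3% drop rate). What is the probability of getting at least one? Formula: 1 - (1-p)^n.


P(at least one) = 1 - P(none) = 1 - (1-p)^n
p = 3/100 = 0.03
1 - p = 0.97
(1 - p)^5 = 0.97^5 = 0.858734
P(at least one) = 1 - 0.858734 = 0.1413

0.1413


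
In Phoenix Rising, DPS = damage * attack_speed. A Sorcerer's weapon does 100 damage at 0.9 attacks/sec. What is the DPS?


DPS = damage * attack_speed
= 100 * 0.9
= 90.0

90.0 DPS


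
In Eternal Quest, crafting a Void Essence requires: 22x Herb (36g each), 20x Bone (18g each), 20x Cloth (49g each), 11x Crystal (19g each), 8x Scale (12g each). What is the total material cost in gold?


Cost breakdown:
  Herb: 22 * 36 = 792
  Bone: 20 * 18 = 360
  Cloth: 20 * 49 = 980
  Crystal: 11 * 19 = 209
  Scale: 8 * 12 = 96
Total = 792 + 360 + 980 + 209 + 96 = 2437

2437 gold


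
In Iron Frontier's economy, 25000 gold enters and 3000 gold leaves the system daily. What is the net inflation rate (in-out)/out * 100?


Net gold = 25000 - 3000 = 22000
Inflation rate = net / sunk * 100 = 22000 / 3000 * 100
= 7.333333 * 100
= 733.33%

733.33%


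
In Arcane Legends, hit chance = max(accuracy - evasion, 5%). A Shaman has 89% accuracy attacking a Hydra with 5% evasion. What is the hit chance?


accuracy - evasion = 89 - 5 = 84
Apply floor: max(84, 5) = 84
Hit chance = 84%

84%


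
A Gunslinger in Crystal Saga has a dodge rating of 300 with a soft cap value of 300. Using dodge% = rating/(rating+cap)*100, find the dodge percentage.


dodge% = 300 / (300 + 300) * 100
= 300 / 600 * 100
= 0.5 * 100
= 50.00%

50.00%


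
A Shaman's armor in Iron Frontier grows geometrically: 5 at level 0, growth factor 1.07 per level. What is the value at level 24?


value = base * growth^level
= 5 * 1.07^24
= 5 * 5.072367
= 25.36

25.36 armor


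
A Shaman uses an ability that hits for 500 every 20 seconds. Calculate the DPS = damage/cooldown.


DPS = damage / cooldown
= 500 / 20
= 25.00

25.00 DPS


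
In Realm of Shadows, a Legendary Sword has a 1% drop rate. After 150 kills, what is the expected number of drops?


Expected drops = kills * (drop_rate / 100)
= 150 * (1 / 100)
= 150 * 0.01
= 1.5

1.5 drops


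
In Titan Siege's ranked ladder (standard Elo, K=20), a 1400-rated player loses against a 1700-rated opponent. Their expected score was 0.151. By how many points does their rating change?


Elo update: delta = K * (S - Ea), where S = 0 (loses)
S - Ea = 0 - 0.151 = -0.151
Rating change = 20 * -0.151
= -3.02

-3.02 rating points


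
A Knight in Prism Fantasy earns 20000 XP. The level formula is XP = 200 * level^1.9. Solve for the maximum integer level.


XP = 200 * level^1.9, so level = (XP / 200)^(1/1.9)
= (20000 / 200)^(1/1.9)
= 100.0^0.5263
= 11.2884
Floor: level = 11

level 11


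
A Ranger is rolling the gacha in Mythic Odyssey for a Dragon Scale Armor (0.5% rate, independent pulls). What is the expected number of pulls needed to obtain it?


Expected pulls for a geometric distribution = 1/p = 100 / rate%
= 100 / 0.5
= 200.0

200.0 pulls


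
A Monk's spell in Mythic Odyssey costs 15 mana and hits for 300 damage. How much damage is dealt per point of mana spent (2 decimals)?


Efficiency = damage / mana
= 300 / 15
= 20.00

20.00 dmg/mana


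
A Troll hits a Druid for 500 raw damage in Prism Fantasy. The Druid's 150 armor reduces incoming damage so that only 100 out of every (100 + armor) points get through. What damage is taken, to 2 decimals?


actual = 500 * 100 / (100 + 150)
= 500 * 100 / 250
= 50000 / 250
= 200.00

200.00 damage


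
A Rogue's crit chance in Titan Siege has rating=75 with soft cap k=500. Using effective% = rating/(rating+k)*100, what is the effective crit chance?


effective% = rating / (rating + k) * 100
= 75 / (75 + 500) * 100
= 75 / 575 * 100
= 0.130435 * 100
= 13.04%

13.04%


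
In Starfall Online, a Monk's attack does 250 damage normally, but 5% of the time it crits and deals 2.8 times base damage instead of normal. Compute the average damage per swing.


E[dmg] = base * (1 + crit_chance * (crit_mult - 1))
cc as decimal = 5/100 = 0.05
cm - 1 = 2.8 - 1 = 1.8
Bonus factor = 0.05 * 1.8 = 0.09
Total multiplier = 1 + 0.09 = 1.09
Expected damage = 250 * 1.09 = 272.50

272.50 damage


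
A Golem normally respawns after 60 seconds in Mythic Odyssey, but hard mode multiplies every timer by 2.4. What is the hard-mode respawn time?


Respawn time = base * multiplier
= 60 * 2.4
= 144.0 seconds

144.0 seconds


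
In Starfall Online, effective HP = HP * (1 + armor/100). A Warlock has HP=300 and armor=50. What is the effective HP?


EHP = 300 * (1 + 50/100)
= 300 * (1 + 0.5)
= 300 * 1.5
= 450.0

450.0 EHP


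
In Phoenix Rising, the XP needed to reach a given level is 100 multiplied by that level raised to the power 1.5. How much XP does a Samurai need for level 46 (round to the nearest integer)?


XP = 100 * level^1.5
Substitute level = 46:
XP = 100 * 46^1.5
= 100 * 311.9872
= 31199

31199 XP


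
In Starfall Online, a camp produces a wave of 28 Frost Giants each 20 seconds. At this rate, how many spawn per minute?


Spawns per minute = count * (60 / interval)
= 28 * (60 / 20)
= 28 * 3.0
= 84.0

84.0 per minute


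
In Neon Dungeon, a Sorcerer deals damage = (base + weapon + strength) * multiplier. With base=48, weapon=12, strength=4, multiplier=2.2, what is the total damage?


Sum base + weapon + str = 48 + 12 + 4 = 64
Multiply by 2.2:
64 * 2.2 = 140.8

140.8 damage


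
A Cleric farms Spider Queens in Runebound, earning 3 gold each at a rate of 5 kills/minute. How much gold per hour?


Gold per minute = 3 * 5 = 15
Gold per hour = 15 * 60 = 900

900 gold/hour


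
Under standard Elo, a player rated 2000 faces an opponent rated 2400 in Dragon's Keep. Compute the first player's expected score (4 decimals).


Elo expected score: Ea = 1/(1 + 10^((Rb-Ra)/400))
Rb - Ra = 2400 - 2000 = 400
(Rb-Ra)/400 = 400/400 = 1.0
10^1.0 = 10.0
Ea = 1/(1 + 10.0) = 1/11.0 = 0.0909

0.0909


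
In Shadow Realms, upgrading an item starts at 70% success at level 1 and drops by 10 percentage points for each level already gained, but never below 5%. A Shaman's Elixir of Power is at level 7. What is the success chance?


raw_rate = 70 - 10 * (7 - 1)
= 70 - 10 * 6
= 70 - 60
= 10
Apply floor: max(10, 5) = 10%

10%


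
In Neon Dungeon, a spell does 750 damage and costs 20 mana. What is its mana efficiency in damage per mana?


Efficiency = damage / mana
= 750 / 20
= 37.50

37.50 dmg/mana


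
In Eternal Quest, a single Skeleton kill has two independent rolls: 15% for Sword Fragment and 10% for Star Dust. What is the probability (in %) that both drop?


For independent events, P(both) = P(A) * P(B)
= 15% * 10%
= 150 / 100 %
= 1.5%

1.5%


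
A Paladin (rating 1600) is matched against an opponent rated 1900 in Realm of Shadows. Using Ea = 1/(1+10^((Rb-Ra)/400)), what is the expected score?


Elo expected score: Ea = 1/(1 + 10^((Rb-Ra)/400))
Rb - Ra = 1900 - 1600 = 300
(Rb-Ra)/400 = 300/400 = 0.75
10^0.75 = 5.623413
Ea = 1/(1 + 5.623413) = 1/6.623413 = 0.1510

0.1510


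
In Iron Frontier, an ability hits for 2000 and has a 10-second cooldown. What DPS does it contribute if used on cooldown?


DPS = damage / cooldown
= 2000 / 10
= 200.00

200.00 DPS


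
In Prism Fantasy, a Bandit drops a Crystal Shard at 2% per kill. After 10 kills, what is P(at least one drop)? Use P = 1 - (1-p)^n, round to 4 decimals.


P(at least one) = 1 - P(none) = 1 - (1-p)^n
p = 2/100 = 0.02
1 - p = 0.98
(1 - p)^10 = 0.98^10 = 0.817073
P(at least one) = 1 - 0.817073 = 0.1829

0.1829


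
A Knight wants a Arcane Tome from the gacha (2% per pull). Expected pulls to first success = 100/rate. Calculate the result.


Expected pulls for a geometric distribution = 1/p = 100 / rate%
= 100 / 2
= 50.0

50.0 pulls


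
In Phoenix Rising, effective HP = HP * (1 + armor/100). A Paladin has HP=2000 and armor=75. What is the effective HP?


EHP = 2000 * (1 + 75/100)
= 2000 * (1 + 0.75)
= 2000 * 1.75
= 3500.0

3500.0 EHP


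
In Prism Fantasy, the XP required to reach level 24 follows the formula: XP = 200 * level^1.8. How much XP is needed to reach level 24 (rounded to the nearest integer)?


XP = 200 * level^1.8
Substitute level = 24:
XP = 200 * 24^1.8
= 200 * 305.0565
= 61011

61011 XP


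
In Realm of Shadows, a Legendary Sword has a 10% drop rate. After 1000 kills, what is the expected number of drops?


Expected drops = kills * (drop_rate / 100)
= 1000 * (10 / 100)
= 1000 * 0.1
= 100.0

100.0 drops


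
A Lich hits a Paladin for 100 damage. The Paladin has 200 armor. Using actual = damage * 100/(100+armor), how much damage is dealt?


actual = 100 * 100 / (100 + 200)
= 100 * 100 / 300
= 10000 / 300
= 33.33

33.33 damage


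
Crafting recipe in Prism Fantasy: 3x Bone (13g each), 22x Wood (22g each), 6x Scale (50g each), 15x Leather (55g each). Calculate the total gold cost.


Cost breakdown:
  Bone: 3 * 13 = 39
  Wood: 22 * 22 = 484
  Scale: 6 * 50 = 300
  Leather: 15 * 55 = 825
Total = 39 + 484 + 300 + 825 = 1648

1648 gold


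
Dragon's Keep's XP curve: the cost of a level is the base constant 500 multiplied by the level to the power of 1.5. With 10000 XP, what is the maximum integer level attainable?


XP = 500 * level^1.5, so level = (XP / 500)^(1/1.5)
= (10000 / 500)^(1/1.5)
= 20.0^0.6667
= 7.3681
Floor: level = 7

level 7


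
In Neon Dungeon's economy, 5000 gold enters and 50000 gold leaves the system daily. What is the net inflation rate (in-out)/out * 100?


Net gold = 5000 - 50000 = -45000
Inflation rate = net / sunk * 100 = -45000 / 50000 * 100
= -0.9 * 100
= -90.00%

-90.00%


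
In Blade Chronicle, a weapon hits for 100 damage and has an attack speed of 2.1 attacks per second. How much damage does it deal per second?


DPS = damage * attack_speed
= 100 * 2.1
= 210.0

210.0 DPS


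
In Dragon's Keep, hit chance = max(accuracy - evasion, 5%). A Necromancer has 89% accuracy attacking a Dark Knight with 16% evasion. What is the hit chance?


accuracy - evasion = 89 - 16 = 73
Apply floor: max(73, 5) = 73
Hit chance = 73%

73%


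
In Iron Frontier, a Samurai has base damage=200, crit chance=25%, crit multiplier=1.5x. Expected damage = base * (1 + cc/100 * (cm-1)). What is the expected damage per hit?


E[dmg] = base * (1 + crit_chance * (crit_mult - 1))
cc as decimal = 25/100 = 0.25
cm - 1 = 1.5 - 1 = 0.5
Bonus factor = 0.25 * 0.5 = 0.125
Total multiplier = 1 + 0.125 = 1.125
Expected damage = 200 * 1.125 = 225.00

225.00 damage


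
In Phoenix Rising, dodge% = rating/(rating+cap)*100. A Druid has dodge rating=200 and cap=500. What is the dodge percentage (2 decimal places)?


dodge% = 200 / (200 + 500) * 100
= 200 / 700 * 100
= 0.285714 * 100
= 28.57%

28.57%


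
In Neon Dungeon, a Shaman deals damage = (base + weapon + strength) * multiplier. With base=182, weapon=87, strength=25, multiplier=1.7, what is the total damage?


Sum base + weapon + str = 182 + 87 + 25 = 294
Multiply by 1.7:
294 * 1.7 = 499.8

499.8 damage


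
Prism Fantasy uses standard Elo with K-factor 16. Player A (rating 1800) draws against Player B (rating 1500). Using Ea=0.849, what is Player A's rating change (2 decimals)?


Elo update: delta = K * (S - Ea), where S = 0.5 (draws)
S - Ea = 0.5 - 0.849 = -0.349
Rating change = 16 * -0.349
= -5.58

-5.58 rating points


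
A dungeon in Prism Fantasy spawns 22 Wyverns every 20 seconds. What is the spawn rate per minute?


Spawns per minute = count * (60 / interval)
= 22 * (60 / 20)
= 22 * 3.0
= 66.0

66.0 per minute


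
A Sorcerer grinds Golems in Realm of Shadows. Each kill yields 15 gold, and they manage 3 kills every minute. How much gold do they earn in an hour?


Gold per minute = 15 * 3 = 45
Gold per hour = 45 * 60 = 2700

2700 gold/hour


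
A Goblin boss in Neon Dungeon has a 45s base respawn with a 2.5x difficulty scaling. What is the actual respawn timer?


Respawn time = base * multiplier
= 45 * 2.5
= 112.5 seconds

112.5 seconds


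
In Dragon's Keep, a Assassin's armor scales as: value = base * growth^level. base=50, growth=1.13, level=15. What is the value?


value = base * growth^level
= 50 * 1.13^15
= 50 * 6.25427
= 312.71

312.71 armor


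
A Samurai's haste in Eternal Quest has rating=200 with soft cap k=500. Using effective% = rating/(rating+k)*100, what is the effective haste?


effective% = rating / (rating + k) * 100
= 200 / (200 + 500) * 100
= 200 / 700 * 100
= 0.285714 * 100
= 28.57%

28.57%


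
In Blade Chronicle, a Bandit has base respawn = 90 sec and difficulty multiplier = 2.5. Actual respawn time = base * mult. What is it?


Respawn time = base * multiplier
= 90 * 2.5
= 225.0 seconds

225.0 seconds


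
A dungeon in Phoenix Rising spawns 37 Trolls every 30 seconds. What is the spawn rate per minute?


Spawns per minute = count * (60 / interval)
= 37 * (60 / 30)
= 37 * 2.0
= 74.0

74.0 per minute


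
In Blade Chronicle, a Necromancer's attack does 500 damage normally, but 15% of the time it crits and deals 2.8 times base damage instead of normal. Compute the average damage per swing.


E[dmg] = base * (1 + crit_chance * (crit_mult - 1))
cc as decimal = 15/100 = 0.15
cm - 1 = 2.8 - 1 = 1.8
Bonus factor = 0.15 * 1.8 = 0.27
Total multiplier = 1 + 0.27 = 1.27
Expected damage = 500 * 1.27 = 635.00

635.00 damage


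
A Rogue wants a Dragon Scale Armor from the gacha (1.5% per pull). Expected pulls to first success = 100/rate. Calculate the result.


Expected pulls for a geometric distribution = 1/p = 100 / rate%
= 100 / 1.5
= 66.67

66.67 pulls


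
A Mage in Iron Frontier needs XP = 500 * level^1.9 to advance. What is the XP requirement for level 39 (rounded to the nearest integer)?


XP = 500 * level^1.9
Substitute level = 39:
XP = 500 * 39^1.9
= 500 * 1054.4421
= 527221

527221 XP


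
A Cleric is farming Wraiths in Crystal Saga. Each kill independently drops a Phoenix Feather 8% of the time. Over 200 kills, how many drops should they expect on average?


Expected drops = kills * (drop_rate / 100)
= 200 * (8 / 100)
= 200 * 0.08
= 16.0

16.0 drops
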